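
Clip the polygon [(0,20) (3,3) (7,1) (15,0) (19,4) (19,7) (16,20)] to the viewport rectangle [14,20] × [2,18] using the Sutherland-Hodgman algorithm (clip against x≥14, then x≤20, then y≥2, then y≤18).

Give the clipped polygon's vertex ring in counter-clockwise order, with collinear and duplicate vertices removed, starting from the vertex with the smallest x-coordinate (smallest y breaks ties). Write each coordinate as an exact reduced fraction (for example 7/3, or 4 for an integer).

1. After x ≥ 14: [(14,20) (14,1/8) (15,0) (19,4) (19,7) (16,20)]
2. After x ≤ 20: [(14,20) (14,1/8) (15,0) (19,4) (19,7) (16,20)]
3. After y ≥ 2: [(14,20) (14,2) (17,2) (19,4) (19,7) (16,20)]
4. After y ≤ 18: [(14,18) (14,2) (17,2) (19,4) (19,7) (214/13,18)]
5. Canonical ring: [(14,2) (17,2) (19,4) (19,7) (214/13,18) (14,18)]

Clipped polygon: [(14,2) (17,2) (19,4) (19,7) (214/13,18) (14,18)]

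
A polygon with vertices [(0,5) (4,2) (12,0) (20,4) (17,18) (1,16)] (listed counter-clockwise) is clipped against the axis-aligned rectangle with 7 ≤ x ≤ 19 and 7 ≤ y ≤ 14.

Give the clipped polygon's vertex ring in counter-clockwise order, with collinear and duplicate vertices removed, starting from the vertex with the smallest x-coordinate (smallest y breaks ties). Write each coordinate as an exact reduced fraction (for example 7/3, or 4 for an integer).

Clipped polygon: [(7,7) (19,7) (19,26/3) (125/7,14) (7,14)]

1. After x ≥ 7: [(7,5/4) (12,0) (20,4) (17,18) (7,67/4)]
2. After x ≤ 19: [(7,5/4) (12,0) (19,7/2) (19,26/3) (17,18) (7,67/4)]
3. After y ≥ 7: [(7,7) (19,7) (19,26/3) (17,18) (7,67/4)]
4. After y ≤ 14: [(7,14) (7,7) (19,7) (19,26/3) (125/7,14)]
5. Canonical ring: [(7,7) (19,7) (19,26/3) (125/7,14) (7,14)]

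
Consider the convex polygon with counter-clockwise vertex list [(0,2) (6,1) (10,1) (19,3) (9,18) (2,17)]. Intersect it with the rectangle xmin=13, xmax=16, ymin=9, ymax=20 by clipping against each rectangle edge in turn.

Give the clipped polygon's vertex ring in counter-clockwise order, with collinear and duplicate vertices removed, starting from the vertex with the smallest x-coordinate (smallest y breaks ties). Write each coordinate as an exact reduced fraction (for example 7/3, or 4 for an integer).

1. After x ≥ 13: [(13,5/3) (19,3) (13,12)]
2. After x ≤ 16: [(13,5/3) (16,7/3) (16,15/2) (13,12)]
3. After y ≥ 9: [(13,9) (15,9) (13,12)]
4. After y ≤ 20: [(13,9) (15,9) (13,12)]
5. Canonical ring: [(13,9) (15,9) (13,12)]

Clipped polygon: [(13,9) (15,9) (13,12)]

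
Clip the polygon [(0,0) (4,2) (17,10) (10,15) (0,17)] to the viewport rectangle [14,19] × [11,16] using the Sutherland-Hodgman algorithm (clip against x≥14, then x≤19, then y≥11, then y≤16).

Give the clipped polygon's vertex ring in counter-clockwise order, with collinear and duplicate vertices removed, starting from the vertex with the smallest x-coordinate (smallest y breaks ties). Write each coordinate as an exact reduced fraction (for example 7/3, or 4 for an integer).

1. After x ≥ 14: [(14,106/13) (17,10) (14,85/7)]
2. After x ≤ 19: [(14,106/13) (17,10) (14,85/7)]
3. After y ≥ 11: [(14,11) (78/5,11) (14,85/7)]
4. After y ≤ 16: [(14,11) (78/5,11) (14,85/7)]
5. Canonical ring: [(14,11) (78/5,11) (14,85/7)]

Clipped polygon: [(14,11) (78/5,11) (14,85/7)]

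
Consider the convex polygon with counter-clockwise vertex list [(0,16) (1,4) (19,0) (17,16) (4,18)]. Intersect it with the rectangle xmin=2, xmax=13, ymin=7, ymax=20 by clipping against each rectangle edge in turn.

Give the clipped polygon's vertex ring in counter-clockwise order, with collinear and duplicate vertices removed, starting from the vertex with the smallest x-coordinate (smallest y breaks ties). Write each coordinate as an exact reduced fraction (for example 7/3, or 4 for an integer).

Clipped polygon: [(2,7) (13,7) (13,216/13) (4,18) (2,17)]

1. After x ≥ 2: [(2,17) (2,34/9) (19,0) (17,16) (4,18)]
2. After x ≤ 13: [(2,17) (2,34/9) (13,4/3) (13,216/13) (4,18)]
3. After y ≥ 7: [(2,17) (2,7) (13,7) (13,216/13) (4,18)]
4. After y ≤ 20: [(2,17) (2,7) (13,7) (13,216/13) (4,18)]
5. Canonical ring: [(2,7) (13,7) (13,216/13) (4,18) (2,17)]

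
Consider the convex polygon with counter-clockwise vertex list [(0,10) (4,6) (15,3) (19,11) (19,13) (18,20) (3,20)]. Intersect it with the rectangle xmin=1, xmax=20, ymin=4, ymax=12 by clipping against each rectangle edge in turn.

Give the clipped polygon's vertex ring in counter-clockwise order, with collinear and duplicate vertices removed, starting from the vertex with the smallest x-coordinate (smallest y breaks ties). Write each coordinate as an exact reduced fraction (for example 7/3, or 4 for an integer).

Clipped polygon: [(1,9) (4,6) (34/3,4) (31/2,4) (19,11) (19,12) (1,12)]

1. After x ≥ 1: [(1,40/3) (1,9) (4,6) (15,3) (19,11) (19,13) (18,20) (3,20)]
2. After x ≤ 20: [(1,40/3) (1,9) (4,6) (15,3) (19,11) (19,13) (18,20) (3,20)]
3. After y ≥ 4: [(1,40/3) (1,9) (4,6) (34/3,4) (31/2,4) (19,11) (19,13) (18,20) (3,20)]
4. After y ≤ 12: [(1,12) (1,9) (4,6) (34/3,4) (31/2,4) (19,11) (19,12)]
5. Canonical ring: [(1,9) (4,6) (34/3,4) (31/2,4) (19,11) (19,12) (1,12)]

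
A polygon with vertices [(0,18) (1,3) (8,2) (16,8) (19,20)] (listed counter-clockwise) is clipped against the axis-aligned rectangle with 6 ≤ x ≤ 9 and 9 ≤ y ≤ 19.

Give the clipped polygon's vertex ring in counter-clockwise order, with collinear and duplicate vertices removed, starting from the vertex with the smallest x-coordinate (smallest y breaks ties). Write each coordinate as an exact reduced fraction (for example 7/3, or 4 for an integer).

Clipped polygon: [(6,9) (9,9) (9,360/19) (6,354/19)]

1. After x ≥ 6: [(6,354/19) (6,16/7) (8,2) (16,8) (19,20)]
2. After x ≤ 9: [(9,360/19) (6,354/19) (6,16/7) (8,2) (9,11/4)]
3. After y ≥ 9: [(9,9) (9,360/19) (6,354/19) (6,9)]
4. After y ≤ 19: [(9,9) (9,360/19) (6,354/19) (6,9)]
5. Canonical ring: [(6,9) (9,9) (9,360/19) (6,354/19)]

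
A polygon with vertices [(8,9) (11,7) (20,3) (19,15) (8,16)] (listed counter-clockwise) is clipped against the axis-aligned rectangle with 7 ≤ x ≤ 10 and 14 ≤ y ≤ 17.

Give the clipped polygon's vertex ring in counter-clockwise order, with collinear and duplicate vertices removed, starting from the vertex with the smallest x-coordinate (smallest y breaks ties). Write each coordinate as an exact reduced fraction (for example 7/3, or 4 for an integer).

1. After x ≥ 7: [(8,9) (11,7) (20,3) (19,15) (8,16)]
2. After x ≤ 10: [(8,9) (10,23/3) (10,174/11) (8,16)]
3. After y ≥ 14: [(8,14) (10,14) (10,174/11) (8,16)]
4. After y ≤ 17: [(8,14) (10,14) (10,174/11) (8,16)]
5. Canonical ring: [(8,14) (10,14) (10,174/11) (8,16)]

Clipped polygon: [(8,14) (10,14) (10,174/11) (8,16)]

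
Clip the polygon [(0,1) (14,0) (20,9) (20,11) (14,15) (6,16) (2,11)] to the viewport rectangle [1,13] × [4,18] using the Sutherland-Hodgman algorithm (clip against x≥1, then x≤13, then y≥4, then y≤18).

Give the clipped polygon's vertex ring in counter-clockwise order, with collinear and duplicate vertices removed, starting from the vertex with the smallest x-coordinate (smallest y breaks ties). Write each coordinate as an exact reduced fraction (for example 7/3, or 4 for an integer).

1. After x ≥ 1: [(1,6) (1,13/14) (14,0) (20,9) (20,11) (14,15) (6,16) (2,11)]
2. After x ≤ 13: [(1,6) (1,13/14) (13,1/14) (13,121/8) (6,16) (2,11)]
3. After y ≥ 4: [(1,6) (1,4) (13,4) (13,121/8) (6,16) (2,11)]
4. After y ≤ 18: [(1,6) (1,4) (13,4) (13,121/8) (6,16) (2,11)]
5. Canonical ring: [(1,4) (13,4) (13,121/8) (6,16) (2,11) (1,6)]

Clipped polygon: [(1,4) (13,4) (13,121/8) (6,16) (2,11) (1,6)]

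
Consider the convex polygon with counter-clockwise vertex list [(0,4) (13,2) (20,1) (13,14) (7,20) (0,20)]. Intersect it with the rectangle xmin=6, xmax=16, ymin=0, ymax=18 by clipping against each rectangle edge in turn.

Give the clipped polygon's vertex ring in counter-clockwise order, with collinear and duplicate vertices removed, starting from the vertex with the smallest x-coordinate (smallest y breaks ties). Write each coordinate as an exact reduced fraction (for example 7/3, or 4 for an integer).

1. After x ≥ 6: [(6,40/13) (13,2) (20,1) (13,14) (7,20) (6,20)]
2. After x ≤ 16: [(6,40/13) (13,2) (16,11/7) (16,59/7) (13,14) (7,20) (6,20)]
3. After y ≥ 0: [(6,40/13) (13,2) (16,11/7) (16,59/7) (13,14) (7,20) (6,20)]
4. After y ≤ 18: [(6,18) (6,40/13) (13,2) (16,11/7) (16,59/7) (13,14) (9,18)]
5. Canonical ring: [(6,40/13) (13,2) (16,11/7) (16,59/7) (13,14) (9,18) (6,18)]

Clipped polygon: [(6,40/13) (13,2) (16,11/7) (16,59/7) (13,14) (9,18) (6,18)]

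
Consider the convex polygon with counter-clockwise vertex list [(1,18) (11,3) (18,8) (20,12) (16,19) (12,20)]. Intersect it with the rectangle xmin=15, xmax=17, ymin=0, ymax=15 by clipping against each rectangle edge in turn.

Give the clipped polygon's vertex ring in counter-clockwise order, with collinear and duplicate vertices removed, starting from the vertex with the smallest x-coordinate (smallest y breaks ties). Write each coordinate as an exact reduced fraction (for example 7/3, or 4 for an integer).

Clipped polygon: [(15,41/7) (17,51/7) (17,15) (15,15)]

1. After x ≥ 15: [(15,41/7) (18,8) (20,12) (16,19) (15,77/4)]
2. After x ≤ 17: [(15,41/7) (17,51/7) (17,69/4) (16,19) (15,77/4)]
3. After y ≥ 0: [(15,41/7) (17,51/7) (17,69/4) (16,19) (15,77/4)]
4. After y ≤ 15: [(15,15) (15,41/7) (17,51/7) (17,15)]
5. Canonical ring: [(15,41/7) (17,51/7) (17,15) (15,15)]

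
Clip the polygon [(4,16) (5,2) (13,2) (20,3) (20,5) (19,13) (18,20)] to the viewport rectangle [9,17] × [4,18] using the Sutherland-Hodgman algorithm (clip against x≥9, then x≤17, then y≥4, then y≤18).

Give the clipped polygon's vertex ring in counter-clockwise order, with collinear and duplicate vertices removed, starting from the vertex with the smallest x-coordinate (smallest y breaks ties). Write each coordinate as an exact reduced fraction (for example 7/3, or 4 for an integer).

1. After x ≥ 9: [(9,122/7) (9,2) (13,2) (20,3) (20,5) (19,13) (18,20)]
2. After x ≤ 17: [(17,138/7) (9,122/7) (9,2) (13,2) (17,18/7)]
3. After y ≥ 4: [(17,4) (17,138/7) (9,122/7) (9,4)]
4. After y ≤ 18: [(17,4) (17,18) (11,18) (9,122/7) (9,4)]
5. Canonical ring: [(9,4) (17,4) (17,18) (11,18) (9,122/7)]

Clipped polygon: [(9,4) (17,4) (17,18) (11,18) (9,122/7)]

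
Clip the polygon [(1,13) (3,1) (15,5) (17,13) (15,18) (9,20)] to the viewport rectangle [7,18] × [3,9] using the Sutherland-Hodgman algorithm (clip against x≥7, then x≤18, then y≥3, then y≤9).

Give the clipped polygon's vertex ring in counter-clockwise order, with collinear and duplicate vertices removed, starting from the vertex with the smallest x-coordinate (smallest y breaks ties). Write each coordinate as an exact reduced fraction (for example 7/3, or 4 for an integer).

Clipped polygon: [(7,3) (9,3) (15,5) (16,9) (7,9)]

1. After x ≥ 7: [(7,73/4) (7,7/3) (15,5) (17,13) (15,18) (9,20)]
2. After x ≤ 18: [(7,73/4) (7,7/3) (15,5) (17,13) (15,18) (9,20)]
3. After y ≥ 3: [(7,73/4) (7,3) (9,3) (15,5) (17,13) (15,18) (9,20)]
4. After y ≤ 9: [(7,9) (7,3) (9,3) (15,5) (16,9)]
5. Canonical ring: [(7,3) (9,3) (15,5) (16,9) (7,9)]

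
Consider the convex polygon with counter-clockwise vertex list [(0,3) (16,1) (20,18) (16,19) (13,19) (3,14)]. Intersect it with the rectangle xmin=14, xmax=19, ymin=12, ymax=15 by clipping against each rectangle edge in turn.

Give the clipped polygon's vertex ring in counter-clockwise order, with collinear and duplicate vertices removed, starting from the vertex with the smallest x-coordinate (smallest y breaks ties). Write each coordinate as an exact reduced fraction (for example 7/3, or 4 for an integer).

1. After x ≥ 14: [(14,5/4) (16,1) (20,18) (16,19) (14,19)]
2. After x ≤ 19: [(14,5/4) (16,1) (19,55/4) (19,73/4) (16,19) (14,19)]
3. After y ≥ 12: [(14,12) (316/17,12) (19,55/4) (19,73/4) (16,19) (14,19)]
4. After y ≤ 15: [(14,15) (14,12) (316/17,12) (19,55/4) (19,15)]
5. Canonical ring: [(14,12) (316/17,12) (19,55/4) (19,15) (14,15)]

Clipped polygon: [(14,12) (316/17,12) (19,55/4) (19,15) (14,15)]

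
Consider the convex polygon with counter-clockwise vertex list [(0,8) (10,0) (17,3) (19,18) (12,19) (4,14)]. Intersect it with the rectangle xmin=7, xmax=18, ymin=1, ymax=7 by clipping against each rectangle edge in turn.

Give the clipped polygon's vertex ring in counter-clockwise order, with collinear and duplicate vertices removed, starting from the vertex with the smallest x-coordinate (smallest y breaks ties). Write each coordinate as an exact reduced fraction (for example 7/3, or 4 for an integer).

1. After x ≥ 7: [(7,12/5) (10,0) (17,3) (19,18) (12,19) (7,127/8)]
2. After x ≤ 18: [(7,12/5) (10,0) (17,3) (18,21/2) (18,127/7) (12,19) (7,127/8)]
3. After y ≥ 1: [(7,12/5) (35/4,1) (37/3,1) (17,3) (18,21/2) (18,127/7) (12,19) (7,127/8)]
4. After y ≤ 7: [(7,7) (7,12/5) (35/4,1) (37/3,1) (17,3) (263/15,7)]
5. Canonical ring: [(7,12/5) (35/4,1) (37/3,1) (17,3) (263/15,7) (7,7)]

Clipped polygon: [(7,12/5) (35/4,1) (37/3,1) (17,3) (263/15,7) (7,7)]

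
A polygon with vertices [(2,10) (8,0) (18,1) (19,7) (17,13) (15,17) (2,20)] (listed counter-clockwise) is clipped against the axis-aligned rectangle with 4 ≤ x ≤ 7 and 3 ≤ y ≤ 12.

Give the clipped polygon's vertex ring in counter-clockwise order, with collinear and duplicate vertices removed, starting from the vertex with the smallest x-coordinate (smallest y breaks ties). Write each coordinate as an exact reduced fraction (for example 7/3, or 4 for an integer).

Clipped polygon: [(4,20/3) (31/5,3) (7,3) (7,12) (4,12)]

1. After x ≥ 4: [(4,20/3) (8,0) (18,1) (19,7) (17,13) (15,17) (4,254/13)]
2. After x ≤ 7: [(4,20/3) (7,5/3) (7,245/13) (4,254/13)]
3. After y ≥ 3: [(4,20/3) (31/5,3) (7,3) (7,245/13) (4,254/13)]
4. After y ≤ 12: [(4,12) (4,20/3) (31/5,3) (7,3) (7,12)]
5. Canonical ring: [(4,20/3) (31/5,3) (7,3) (7,12) (4,12)]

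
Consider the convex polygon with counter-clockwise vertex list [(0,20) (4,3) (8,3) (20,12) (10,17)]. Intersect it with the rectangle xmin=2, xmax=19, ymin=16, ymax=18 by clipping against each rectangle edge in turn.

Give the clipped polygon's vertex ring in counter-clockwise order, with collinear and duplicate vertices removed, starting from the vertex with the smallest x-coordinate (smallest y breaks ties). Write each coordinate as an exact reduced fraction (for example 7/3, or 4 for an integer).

1. After x ≥ 2: [(2,97/5) (2,23/2) (4,3) (8,3) (20,12) (10,17)]
2. After x ≤ 19: [(2,97/5) (2,23/2) (4,3) (8,3) (19,45/4) (19,25/2) (10,17)]
3. After y ≥ 16: [(2,97/5) (2,16) (12,16) (10,17)]
4. After y ≤ 18: [(20/3,18) (2,18) (2,16) (12,16) (10,17)]
5. Canonical ring: [(2,16) (12,16) (10,17) (20/3,18) (2,18)]

Clipped polygon: [(2,16) (12,16) (10,17) (20/3,18) (2,18)]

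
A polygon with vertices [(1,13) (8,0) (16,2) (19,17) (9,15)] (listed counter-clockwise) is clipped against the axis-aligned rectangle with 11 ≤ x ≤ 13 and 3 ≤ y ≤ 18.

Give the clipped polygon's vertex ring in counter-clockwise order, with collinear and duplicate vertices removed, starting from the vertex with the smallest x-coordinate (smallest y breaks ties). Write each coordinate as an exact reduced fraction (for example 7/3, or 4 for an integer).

1. After x ≥ 11: [(11,3/4) (16,2) (19,17) (11,77/5)]
2. After x ≤ 13: [(11,3/4) (13,5/4) (13,79/5) (11,77/5)]
3. After y ≥ 3: [(11,3) (13,3) (13,79/5) (11,77/5)]
4. After y ≤ 18: [(11,3) (13,3) (13,79/5) (11,77/5)]
5. Canonical ring: [(11,3) (13,3) (13,79/5) (11,77/5)]

Clipped polygon: [(11,3) (13,3) (13,79/5) (11,77/5)]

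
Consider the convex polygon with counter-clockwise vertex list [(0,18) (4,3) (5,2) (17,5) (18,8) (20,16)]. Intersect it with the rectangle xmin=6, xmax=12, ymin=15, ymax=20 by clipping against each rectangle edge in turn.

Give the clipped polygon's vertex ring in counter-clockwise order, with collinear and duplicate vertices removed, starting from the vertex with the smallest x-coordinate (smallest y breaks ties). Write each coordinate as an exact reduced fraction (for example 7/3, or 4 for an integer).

Clipped polygon: [(6,15) (12,15) (12,84/5) (6,87/5)]

1. After x ≥ 6: [(6,87/5) (6,9/4) (17,5) (18,8) (20,16)]
2. After x ≤ 12: [(12,84/5) (6,87/5) (6,9/4) (12,15/4)]
3. After y ≥ 15: [(12,15) (12,84/5) (6,87/5) (6,15)]
4. After y ≤ 20: [(12,15) (12,84/5) (6,87/5) (6,15)]
5. Canonical ring: [(6,15) (12,15) (12,84/5) (6,87/5)]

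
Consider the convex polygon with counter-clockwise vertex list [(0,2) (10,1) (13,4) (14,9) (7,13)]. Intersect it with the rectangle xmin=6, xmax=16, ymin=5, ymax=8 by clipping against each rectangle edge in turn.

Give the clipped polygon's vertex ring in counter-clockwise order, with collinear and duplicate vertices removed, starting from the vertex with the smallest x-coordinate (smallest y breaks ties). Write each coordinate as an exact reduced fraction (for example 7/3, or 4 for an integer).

1. After x ≥ 6: [(6,80/7) (6,7/5) (10,1) (13,4) (14,9) (7,13)]
2. After x ≤ 16: [(6,80/7) (6,7/5) (10,1) (13,4) (14,9) (7,13)]
3. After y ≥ 5: [(6,80/7) (6,5) (66/5,5) (14,9) (7,13)]
4. After y ≤ 8: [(6,8) (6,5) (66/5,5) (69/5,8)]
5. Canonical ring: [(6,5) (66/5,5) (69/5,8) (6,8)]

Clipped polygon: [(6,5) (66/5,5) (69/5,8) (6,8)]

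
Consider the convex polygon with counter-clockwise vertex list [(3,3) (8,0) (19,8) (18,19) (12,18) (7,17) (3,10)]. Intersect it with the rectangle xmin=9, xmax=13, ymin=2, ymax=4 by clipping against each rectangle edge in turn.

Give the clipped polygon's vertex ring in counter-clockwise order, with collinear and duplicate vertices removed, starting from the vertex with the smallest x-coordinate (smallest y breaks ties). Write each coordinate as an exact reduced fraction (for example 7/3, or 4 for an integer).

Clipped polygon: [(9,2) (43/4,2) (13,40/11) (13,4) (9,4)]

1. After x ≥ 9: [(9,8/11) (19,8) (18,19) (12,18) (9,87/5)]
2. After x ≤ 13: [(9,8/11) (13,40/11) (13,109/6) (12,18) (9,87/5)]
3. After y ≥ 2: [(9,2) (43/4,2) (13,40/11) (13,109/6) (12,18) (9,87/5)]
4. After y ≤ 4: [(9,4) (9,2) (43/4,2) (13,40/11) (13,4)]
5. Canonical ring: [(9,2) (43/4,2) (13,40/11) (13,4) (9,4)]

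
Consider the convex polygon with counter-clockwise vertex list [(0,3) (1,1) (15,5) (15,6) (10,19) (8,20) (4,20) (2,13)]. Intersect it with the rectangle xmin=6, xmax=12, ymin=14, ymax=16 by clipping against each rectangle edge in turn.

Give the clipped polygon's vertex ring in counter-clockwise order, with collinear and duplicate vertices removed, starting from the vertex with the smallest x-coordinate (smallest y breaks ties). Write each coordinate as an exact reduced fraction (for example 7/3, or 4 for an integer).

1. After x ≥ 6: [(6,17/7) (15,5) (15,6) (10,19) (8,20) (6,20)]
2. After x ≤ 12: [(6,17/7) (12,29/7) (12,69/5) (10,19) (8,20) (6,20)]
3. After y ≥ 14: [(6,14) (155/13,14) (10,19) (8,20) (6,20)]
4. After y ≤ 16: [(6,16) (6,14) (155/13,14) (145/13,16)]
5. Canonical ring: [(6,14) (155/13,14) (145/13,16) (6,16)]

Clipped polygon: [(6,14) (155/13,14) (145/13,16) (6,16)]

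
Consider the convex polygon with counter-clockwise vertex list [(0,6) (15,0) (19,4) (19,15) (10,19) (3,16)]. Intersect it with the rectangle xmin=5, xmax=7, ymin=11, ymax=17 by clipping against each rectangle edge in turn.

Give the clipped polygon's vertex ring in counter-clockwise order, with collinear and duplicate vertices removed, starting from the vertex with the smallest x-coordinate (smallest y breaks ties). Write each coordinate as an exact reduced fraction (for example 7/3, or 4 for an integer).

Clipped polygon: [(5,11) (7,11) (7,17) (16/3,17) (5,118/7)]

1. After x ≥ 5: [(5,4) (15,0) (19,4) (19,15) (10,19) (5,118/7)]
2. After x ≤ 7: [(5,4) (7,16/5) (7,124/7) (5,118/7)]
3. After y ≥ 11: [(5,11) (7,11) (7,124/7) (5,118/7)]
4. After y ≤ 17: [(5,11) (7,11) (7,17) (16/3,17) (5,118/7)]
5. Canonical ring: [(5,11) (7,11) (7,17) (16/3,17) (5,118/7)]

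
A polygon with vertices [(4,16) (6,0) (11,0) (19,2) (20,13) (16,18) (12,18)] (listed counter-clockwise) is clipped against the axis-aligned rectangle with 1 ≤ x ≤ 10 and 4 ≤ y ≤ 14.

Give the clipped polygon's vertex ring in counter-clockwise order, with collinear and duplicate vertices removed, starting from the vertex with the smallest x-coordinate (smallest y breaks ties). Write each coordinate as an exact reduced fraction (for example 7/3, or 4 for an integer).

Clipped polygon: [(17/4,14) (11/2,4) (10,4) (10,14)]

1. After x ≥ 1: [(4,16) (6,0) (11,0) (19,2) (20,13) (16,18) (12,18)]
2. After x ≤ 10: [(10,35/2) (4,16) (6,0) (10,0)]
3. After y ≥ 4: [(10,4) (10,35/2) (4,16) (11/2,4)]
4. After y ≤ 14: [(10,4) (10,14) (17/4,14) (11/2,4)]
5. Canonical ring: [(17/4,14) (11/2,4) (10,4) (10,14)]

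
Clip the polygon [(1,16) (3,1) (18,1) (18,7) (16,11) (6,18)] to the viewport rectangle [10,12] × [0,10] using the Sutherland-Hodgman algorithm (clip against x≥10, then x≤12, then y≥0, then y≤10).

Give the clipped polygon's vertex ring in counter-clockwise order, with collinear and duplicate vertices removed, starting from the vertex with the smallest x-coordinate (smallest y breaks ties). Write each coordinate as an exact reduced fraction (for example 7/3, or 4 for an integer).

1. After x ≥ 10: [(10,1) (18,1) (18,7) (16,11) (10,76/5)]
2. After x ≤ 12: [(10,1) (12,1) (12,69/5) (10,76/5)]
3. After y ≥ 0: [(10,1) (12,1) (12,69/5) (10,76/5)]
4. After y ≤ 10: [(10,10) (10,1) (12,1) (12,10)]
5. Canonical ring: [(10,1) (12,1) (12,10) (10,10)]

Clipped polygon: [(10,1) (12,1) (12,10) (10,10)]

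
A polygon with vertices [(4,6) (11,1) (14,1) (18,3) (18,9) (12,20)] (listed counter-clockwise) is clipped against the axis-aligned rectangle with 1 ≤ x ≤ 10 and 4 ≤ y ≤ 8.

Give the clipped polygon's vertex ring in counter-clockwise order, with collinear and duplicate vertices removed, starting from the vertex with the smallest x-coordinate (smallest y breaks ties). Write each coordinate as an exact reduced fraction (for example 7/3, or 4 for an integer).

1. After x ≥ 1: [(4,6) (11,1) (14,1) (18,3) (18,9) (12,20)]
2. After x ≤ 10: [(10,33/2) (4,6) (10,12/7)]
3. After y ≥ 4: [(10,4) (10,33/2) (4,6) (34/5,4)]
4. After y ≤ 8: [(10,4) (10,8) (36/7,8) (4,6) (34/5,4)]
5. Canonical ring: [(4,6) (34/5,4) (10,4) (10,8) (36/7,8)]

Clipped polygon: [(4,6) (34/5,4) (10,4) (10,8) (36/7,8)]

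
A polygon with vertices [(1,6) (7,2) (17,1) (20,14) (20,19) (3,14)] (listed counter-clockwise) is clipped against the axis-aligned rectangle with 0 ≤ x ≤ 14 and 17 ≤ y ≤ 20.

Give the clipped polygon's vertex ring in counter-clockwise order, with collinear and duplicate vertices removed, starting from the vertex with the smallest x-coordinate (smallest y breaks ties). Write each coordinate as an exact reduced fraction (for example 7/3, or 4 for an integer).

Clipped polygon: [(66/5,17) (14,17) (14,293/17)]

1. After x ≥ 0: [(1,6) (7,2) (17,1) (20,14) (20,19) (3,14)]
2. After x ≤ 14: [(1,6) (7,2) (14,13/10) (14,293/17) (3,14)]
3. After y ≥ 17: [(14,17) (14,293/17) (66/5,17)]
4. After y ≤ 20: [(14,17) (14,293/17) (66/5,17)]
5. Canonical ring: [(66/5,17) (14,17) (14,293/17)]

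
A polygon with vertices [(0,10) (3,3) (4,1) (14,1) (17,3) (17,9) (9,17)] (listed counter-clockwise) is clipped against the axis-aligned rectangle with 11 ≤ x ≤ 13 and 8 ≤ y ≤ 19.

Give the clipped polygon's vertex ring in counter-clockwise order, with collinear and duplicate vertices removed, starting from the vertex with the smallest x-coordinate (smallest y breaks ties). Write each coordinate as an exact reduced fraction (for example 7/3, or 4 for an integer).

Clipped polygon: [(11,8) (13,8) (13,13) (11,15)]

1. After x ≥ 11: [(11,1) (14,1) (17,3) (17,9) (11,15)]
2. After x ≤ 13: [(11,1) (13,1) (13,13) (11,15)]
3. After y ≥ 8: [(11,8) (13,8) (13,13) (11,15)]
4. After y ≤ 19: [(11,8) (13,8) (13,13) (11,15)]
5. Canonical ring: [(11,8) (13,8) (13,13) (11,15)]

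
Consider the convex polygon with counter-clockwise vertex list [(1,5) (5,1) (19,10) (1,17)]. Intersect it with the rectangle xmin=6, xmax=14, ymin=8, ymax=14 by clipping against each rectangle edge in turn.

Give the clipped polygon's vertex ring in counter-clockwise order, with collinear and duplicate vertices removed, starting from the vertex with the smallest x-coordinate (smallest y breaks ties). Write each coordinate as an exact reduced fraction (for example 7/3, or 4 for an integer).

1. After x ≥ 6: [(6,23/14) (19,10) (6,271/18)]
2. After x ≤ 14: [(6,23/14) (14,95/14) (14,215/18) (6,271/18)]
3. After y ≥ 8: [(6,8) (14,8) (14,215/18) (6,271/18)]
4. After y ≤ 14: [(6,14) (6,8) (14,8) (14,215/18) (61/7,14)]
5. Canonical ring: [(6,8) (14,8) (14,215/18) (61/7,14) (6,14)]

Clipped polygon: [(6,8) (14,8) (14,215/18) (61/7,14) (6,14)]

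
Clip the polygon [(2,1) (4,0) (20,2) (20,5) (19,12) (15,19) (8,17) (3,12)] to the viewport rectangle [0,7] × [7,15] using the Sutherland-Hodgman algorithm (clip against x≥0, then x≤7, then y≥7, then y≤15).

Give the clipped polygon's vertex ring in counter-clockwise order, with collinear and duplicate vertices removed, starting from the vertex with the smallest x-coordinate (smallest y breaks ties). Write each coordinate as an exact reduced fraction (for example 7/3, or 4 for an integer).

Clipped polygon: [(28/11,7) (7,7) (7,15) (6,15) (3,12)]

1. After x ≥ 0: [(2,1) (4,0) (20,2) (20,5) (19,12) (15,19) (8,17) (3,12)]
2. After x ≤ 7: [(2,1) (4,0) (7,3/8) (7,16) (3,12)]
3. After y ≥ 7: [(28/11,7) (7,7) (7,16) (3,12)]
4. After y ≤ 15: [(28/11,7) (7,7) (7,15) (6,15) (3,12)]
5. Canonical ring: [(28/11,7) (7,7) (7,15) (6,15) (3,12)]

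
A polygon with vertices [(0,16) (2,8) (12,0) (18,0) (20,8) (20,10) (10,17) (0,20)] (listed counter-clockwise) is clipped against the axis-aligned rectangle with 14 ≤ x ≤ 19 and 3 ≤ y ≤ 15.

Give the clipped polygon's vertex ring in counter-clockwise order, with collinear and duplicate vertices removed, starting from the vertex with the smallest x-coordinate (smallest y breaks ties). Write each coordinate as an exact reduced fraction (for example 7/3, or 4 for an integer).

Clipped polygon: [(14,3) (75/4,3) (19,4) (19,107/10) (14,71/5)]

1. After x ≥ 14: [(14,0) (18,0) (20,8) (20,10) (14,71/5)]
2. After x ≤ 19: [(14,0) (18,0) (19,4) (19,107/10) (14,71/5)]
3. After y ≥ 3: [(14,3) (75/4,3) (19,4) (19,107/10) (14,71/5)]
4. After y ≤ 15: [(14,3) (75/4,3) (19,4) (19,107/10) (14,71/5)]
5. Canonical ring: [(14,3) (75/4,3) (19,4) (19,107/10) (14,71/5)]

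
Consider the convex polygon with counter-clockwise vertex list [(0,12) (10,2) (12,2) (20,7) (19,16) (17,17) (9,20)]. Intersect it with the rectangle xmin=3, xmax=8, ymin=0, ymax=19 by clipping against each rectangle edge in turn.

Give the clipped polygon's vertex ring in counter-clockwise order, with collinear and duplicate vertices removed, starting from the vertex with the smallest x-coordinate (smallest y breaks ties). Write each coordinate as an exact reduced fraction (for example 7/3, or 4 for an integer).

1. After x ≥ 3: [(3,44/3) (3,9) (10,2) (12,2) (20,7) (19,16) (17,17) (9,20)]
2. After x ≤ 8: [(8,172/9) (3,44/3) (3,9) (8,4)]
3. After y ≥ 0: [(8,172/9) (3,44/3) (3,9) (8,4)]
4. After y ≤ 19: [(8,19) (63/8,19) (3,44/3) (3,9) (8,4)]
5. Canonical ring: [(3,9) (8,4) (8,19) (63/8,19) (3,44/3)]

Clipped polygon: [(3,9) (8,4) (8,19) (63/8,19) (3,44/3)]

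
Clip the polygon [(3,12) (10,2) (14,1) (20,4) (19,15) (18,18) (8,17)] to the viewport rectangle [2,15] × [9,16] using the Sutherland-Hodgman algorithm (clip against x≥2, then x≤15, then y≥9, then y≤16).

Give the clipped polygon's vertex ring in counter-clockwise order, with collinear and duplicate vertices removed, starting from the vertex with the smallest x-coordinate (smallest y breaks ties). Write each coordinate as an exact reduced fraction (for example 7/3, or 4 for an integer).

1. After x ≥ 2: [(3,12) (10,2) (14,1) (20,4) (19,15) (18,18) (8,17)]
2. After x ≤ 15: [(3,12) (10,2) (14,1) (15,3/2) (15,177/10) (8,17)]
3. After y ≥ 9: [(3,12) (51/10,9) (15,9) (15,177/10) (8,17)]
4. After y ≤ 16: [(7,16) (3,12) (51/10,9) (15,9) (15,16)]
5. Canonical ring: [(3,12) (51/10,9) (15,9) (15,16) (7,16)]

Clipped polygon: [(3,12) (51/10,9) (15,9) (15,16) (7,16)]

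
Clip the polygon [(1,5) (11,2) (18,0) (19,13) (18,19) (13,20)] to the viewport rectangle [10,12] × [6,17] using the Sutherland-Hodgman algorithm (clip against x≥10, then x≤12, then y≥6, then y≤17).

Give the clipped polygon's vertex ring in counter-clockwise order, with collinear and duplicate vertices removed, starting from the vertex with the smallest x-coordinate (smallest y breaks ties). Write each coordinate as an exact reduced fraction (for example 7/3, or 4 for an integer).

1. After x ≥ 10: [(10,65/4) (10,23/10) (11,2) (18,0) (19,13) (18,19) (13,20)]
2. After x ≤ 12: [(12,75/4) (10,65/4) (10,23/10) (11,2) (12,12/7)]
3. After y ≥ 6: [(12,6) (12,75/4) (10,65/4) (10,6)]
4. After y ≤ 17: [(12,6) (12,17) (53/5,17) (10,65/4) (10,6)]
5. Canonical ring: [(10,6) (12,6) (12,17) (53/5,17) (10,65/4)]

Clipped polygon: [(10,6) (12,6) (12,17) (53/5,17) (10,65/4)]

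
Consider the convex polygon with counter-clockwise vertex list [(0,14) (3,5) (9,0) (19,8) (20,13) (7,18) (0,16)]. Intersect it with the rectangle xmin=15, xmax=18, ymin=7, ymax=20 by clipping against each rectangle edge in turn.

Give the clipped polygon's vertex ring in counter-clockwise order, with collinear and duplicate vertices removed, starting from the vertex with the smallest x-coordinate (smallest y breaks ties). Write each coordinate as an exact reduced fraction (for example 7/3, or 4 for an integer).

1. After x ≥ 15: [(15,24/5) (19,8) (20,13) (15,194/13)]
2. After x ≤ 18: [(15,24/5) (18,36/5) (18,179/13) (15,194/13)]
3. After y ≥ 7: [(15,7) (71/4,7) (18,36/5) (18,179/13) (15,194/13)]
4. After y ≤ 20: [(15,7) (71/4,7) (18,36/5) (18,179/13) (15,194/13)]
5. Canonical ring: [(15,7) (71/4,7) (18,36/5) (18,179/13) (15,194/13)]

Clipped polygon: [(15,7) (71/4,7) (18,36/5) (18,179/13) (15,194/13)]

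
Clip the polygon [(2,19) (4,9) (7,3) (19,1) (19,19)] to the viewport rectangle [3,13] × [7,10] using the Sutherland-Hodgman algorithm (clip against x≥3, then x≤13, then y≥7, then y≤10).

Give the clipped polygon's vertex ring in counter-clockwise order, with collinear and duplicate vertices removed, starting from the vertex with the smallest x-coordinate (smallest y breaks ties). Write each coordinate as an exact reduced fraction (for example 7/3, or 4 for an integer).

Clipped polygon: [(19/5,10) (4,9) (5,7) (13,7) (13,10)]

1. After x ≥ 3: [(3,19) (3,14) (4,9) (7,3) (19,1) (19,19)]
2. After x ≤ 13: [(13,19) (3,19) (3,14) (4,9) (7,3) (13,2)]
3. After y ≥ 7: [(13,7) (13,19) (3,19) (3,14) (4,9) (5,7)]
4. After y ≤ 10: [(13,7) (13,10) (19/5,10) (4,9) (5,7)]
5. Canonical ring: [(19/5,10) (4,9) (5,7) (13,7) (13,10)]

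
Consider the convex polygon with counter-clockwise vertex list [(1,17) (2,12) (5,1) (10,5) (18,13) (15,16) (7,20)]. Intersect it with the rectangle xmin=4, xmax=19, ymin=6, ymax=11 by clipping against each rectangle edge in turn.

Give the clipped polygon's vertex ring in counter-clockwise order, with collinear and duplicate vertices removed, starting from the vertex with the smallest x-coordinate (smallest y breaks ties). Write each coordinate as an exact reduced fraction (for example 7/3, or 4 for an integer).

Clipped polygon: [(4,6) (11,6) (16,11) (4,11)]

1. After x ≥ 4: [(4,37/2) (4,14/3) (5,1) (10,5) (18,13) (15,16) (7,20)]
2. After x ≤ 19: [(4,37/2) (4,14/3) (5,1) (10,5) (18,13) (15,16) (7,20)]
3. After y ≥ 6: [(4,37/2) (4,6) (11,6) (18,13) (15,16) (7,20)]
4. After y ≤ 11: [(4,11) (4,6) (11,6) (16,11)]
5. Canonical ring: [(4,6) (11,6) (16,11) (4,11)]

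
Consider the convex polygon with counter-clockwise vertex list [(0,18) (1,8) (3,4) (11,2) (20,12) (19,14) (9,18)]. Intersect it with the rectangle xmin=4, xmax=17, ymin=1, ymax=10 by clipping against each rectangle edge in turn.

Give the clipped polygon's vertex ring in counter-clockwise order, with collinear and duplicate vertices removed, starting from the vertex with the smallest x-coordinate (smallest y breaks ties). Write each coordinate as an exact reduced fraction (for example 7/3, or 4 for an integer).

Clipped polygon: [(4,15/4) (11,2) (17,26/3) (17,10) (4,10)]

1. After x ≥ 4: [(4,18) (4,15/4) (11,2) (20,12) (19,14) (9,18)]
2. After x ≤ 17: [(4,18) (4,15/4) (11,2) (17,26/3) (17,74/5) (9,18)]
3. After y ≥ 1: [(4,18) (4,15/4) (11,2) (17,26/3) (17,74/5) (9,18)]
4. After y ≤ 10: [(4,10) (4,15/4) (11,2) (17,26/3) (17,10)]
5. Canonical ring: [(4,15/4) (11,2) (17,26/3) (17,10) (4,10)]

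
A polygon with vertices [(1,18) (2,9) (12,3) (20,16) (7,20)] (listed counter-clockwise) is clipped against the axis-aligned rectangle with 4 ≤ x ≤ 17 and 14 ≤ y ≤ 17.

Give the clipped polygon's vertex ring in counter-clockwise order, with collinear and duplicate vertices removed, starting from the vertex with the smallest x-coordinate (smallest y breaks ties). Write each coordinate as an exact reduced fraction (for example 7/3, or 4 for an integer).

1. After x ≥ 4: [(4,19) (4,39/5) (12,3) (20,16) (7,20)]
2. After x ≤ 17: [(4,19) (4,39/5) (12,3) (17,89/8) (17,220/13) (7,20)]
3. After y ≥ 14: [(4,19) (4,14) (17,14) (17,220/13) (7,20)]
4. After y ≤ 17: [(4,17) (4,14) (17,14) (17,220/13) (67/4,17)]
5. Canonical ring: [(4,14) (17,14) (17,220/13) (67/4,17) (4,17)]

Clipped polygon: [(4,14) (17,14) (17,220/13) (67/4,17) (4,17)]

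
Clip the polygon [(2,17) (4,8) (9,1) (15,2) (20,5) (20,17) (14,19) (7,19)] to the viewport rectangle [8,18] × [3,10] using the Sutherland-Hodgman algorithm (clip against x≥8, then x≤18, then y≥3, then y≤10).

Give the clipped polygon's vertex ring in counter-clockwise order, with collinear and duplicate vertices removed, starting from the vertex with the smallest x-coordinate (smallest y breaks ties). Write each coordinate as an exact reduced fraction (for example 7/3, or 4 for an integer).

Clipped polygon: [(8,3) (50/3,3) (18,19/5) (18,10) (8,10)]

1. After x ≥ 8: [(8,12/5) (9,1) (15,2) (20,5) (20,17) (14,19) (8,19)]
2. After x ≤ 18: [(8,12/5) (9,1) (15,2) (18,19/5) (18,53/3) (14,19) (8,19)]
3. After y ≥ 3: [(8,3) (50/3,3) (18,19/5) (18,53/3) (14,19) (8,19)]
4. After y ≤ 10: [(8,10) (8,3) (50/3,3) (18,19/5) (18,10)]
5. Canonical ring: [(8,3) (50/3,3) (18,19/5) (18,10) (8,10)]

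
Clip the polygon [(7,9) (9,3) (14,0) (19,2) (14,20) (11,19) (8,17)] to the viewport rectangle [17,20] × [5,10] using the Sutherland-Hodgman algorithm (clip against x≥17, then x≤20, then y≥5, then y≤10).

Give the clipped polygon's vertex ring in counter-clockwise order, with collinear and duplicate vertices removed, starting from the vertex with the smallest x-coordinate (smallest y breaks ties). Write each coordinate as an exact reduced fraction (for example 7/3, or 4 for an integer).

1. After x ≥ 17: [(17,6/5) (19,2) (17,46/5)]
2. After x ≤ 20: [(17,6/5) (19,2) (17,46/5)]
3. After y ≥ 5: [(17,5) (109/6,5) (17,46/5)]
4. After y ≤ 10: [(17,5) (109/6,5) (17,46/5)]
5. Canonical ring: [(17,5) (109/6,5) (17,46/5)]

Clipped polygon: [(17,5) (109/6,5) (17,46/5)]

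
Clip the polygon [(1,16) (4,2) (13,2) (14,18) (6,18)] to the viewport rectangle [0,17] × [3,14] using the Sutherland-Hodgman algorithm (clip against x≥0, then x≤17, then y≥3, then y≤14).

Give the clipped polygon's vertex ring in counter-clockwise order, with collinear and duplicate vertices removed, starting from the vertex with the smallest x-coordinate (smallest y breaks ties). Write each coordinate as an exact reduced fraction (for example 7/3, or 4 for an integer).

1. After x ≥ 0: [(1,16) (4,2) (13,2) (14,18) (6,18)]
2. After x ≤ 17: [(1,16) (4,2) (13,2) (14,18) (6,18)]
3. After y ≥ 3: [(1,16) (53/14,3) (209/16,3) (14,18) (6,18)]
4. After y ≤ 14: [(10/7,14) (53/14,3) (209/16,3) (55/4,14)]
5. Canonical ring: [(10/7,14) (53/14,3) (209/16,3) (55/4,14)]

Clipped polygon: [(10/7,14) (53/14,3) (209/16,3) (55/4,14)]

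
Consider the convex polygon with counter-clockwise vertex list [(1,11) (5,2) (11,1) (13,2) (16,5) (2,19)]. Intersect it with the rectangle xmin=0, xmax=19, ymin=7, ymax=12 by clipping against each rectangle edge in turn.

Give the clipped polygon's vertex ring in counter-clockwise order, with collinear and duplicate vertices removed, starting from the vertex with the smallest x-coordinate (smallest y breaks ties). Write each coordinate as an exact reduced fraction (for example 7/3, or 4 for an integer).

1. After x ≥ 0: [(1,11) (5,2) (11,1) (13,2) (16,5) (2,19)]
2. After x ≤ 19: [(1,11) (5,2) (11,1) (13,2) (16,5) (2,19)]
3. After y ≥ 7: [(1,11) (25/9,7) (14,7) (2,19)]
4. After y ≤ 12: [(9/8,12) (1,11) (25/9,7) (14,7) (9,12)]
5. Canonical ring: [(1,11) (25/9,7) (14,7) (9,12) (9/8,12)]

Clipped polygon: [(1,11) (25/9,7) (14,7) (9,12) (9/8,12)]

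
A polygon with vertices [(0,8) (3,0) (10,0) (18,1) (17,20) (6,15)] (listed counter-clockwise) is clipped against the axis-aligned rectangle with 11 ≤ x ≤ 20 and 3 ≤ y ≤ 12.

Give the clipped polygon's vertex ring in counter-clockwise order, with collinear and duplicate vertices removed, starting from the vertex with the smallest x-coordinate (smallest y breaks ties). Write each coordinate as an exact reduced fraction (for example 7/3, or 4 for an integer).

Clipped polygon: [(11,3) (340/19,3) (331/19,12) (11,12)]

1. After x ≥ 11: [(11,1/8) (18,1) (17,20) (11,190/11)]
2. After x ≤ 20: [(11,1/8) (18,1) (17,20) (11,190/11)]
3. After y ≥ 3: [(11,3) (340/19,3) (17,20) (11,190/11)]
4. After y ≤ 12: [(11,12) (11,3) (340/19,3) (331/19,12)]
5. Canonical ring: [(11,3) (340/19,3) (331/19,12) (11,12)]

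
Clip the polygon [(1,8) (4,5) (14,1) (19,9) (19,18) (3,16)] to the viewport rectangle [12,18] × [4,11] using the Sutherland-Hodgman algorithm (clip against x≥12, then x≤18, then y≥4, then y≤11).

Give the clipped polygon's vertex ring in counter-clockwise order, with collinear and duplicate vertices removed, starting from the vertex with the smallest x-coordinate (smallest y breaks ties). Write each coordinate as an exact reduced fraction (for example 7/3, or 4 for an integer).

1. After x ≥ 12: [(12,9/5) (14,1) (19,9) (19,18) (12,137/8)]
2. After x ≤ 18: [(12,9/5) (14,1) (18,37/5) (18,143/8) (12,137/8)]
3. After y ≥ 4: [(12,4) (127/8,4) (18,37/5) (18,143/8) (12,137/8)]
4. After y ≤ 11: [(12,11) (12,4) (127/8,4) (18,37/5) (18,11)]
5. Canonical ring: [(12,4) (127/8,4) (18,37/5) (18,11) (12,11)]

Clipped polygon: [(12,4) (127/8,4) (18,37/5) (18,11) (12,11)]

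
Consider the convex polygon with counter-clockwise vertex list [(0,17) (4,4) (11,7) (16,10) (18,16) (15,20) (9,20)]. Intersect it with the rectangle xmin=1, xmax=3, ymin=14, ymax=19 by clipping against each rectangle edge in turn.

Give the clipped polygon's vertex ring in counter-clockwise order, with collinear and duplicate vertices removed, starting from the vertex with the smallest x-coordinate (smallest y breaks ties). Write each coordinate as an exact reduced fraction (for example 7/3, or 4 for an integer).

Clipped polygon: [(1,14) (3,14) (3,18) (1,52/3)]

1. After x ≥ 1: [(1,52/3) (1,55/4) (4,4) (11,7) (16,10) (18,16) (15,20) (9,20)]
2. After x ≤ 3: [(3,18) (1,52/3) (1,55/4) (3,29/4)]
3. After y ≥ 14: [(3,14) (3,18) (1,52/3) (1,14)]
4. After y ≤ 19: [(3,14) (3,18) (1,52/3) (1,14)]
5. Canonical ring: [(1,14) (3,14) (3,18) (1,52/3)]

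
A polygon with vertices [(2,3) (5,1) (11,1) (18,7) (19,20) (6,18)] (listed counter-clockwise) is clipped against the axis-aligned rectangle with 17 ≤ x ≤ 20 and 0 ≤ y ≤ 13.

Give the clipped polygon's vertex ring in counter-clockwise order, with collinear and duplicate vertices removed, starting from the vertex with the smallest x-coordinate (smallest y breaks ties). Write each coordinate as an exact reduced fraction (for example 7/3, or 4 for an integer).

Clipped polygon: [(17,43/7) (18,7) (240/13,13) (17,13)]

1. After x ≥ 17: [(17,43/7) (18,7) (19,20) (17,256/13)]
2. After x ≤ 20: [(17,43/7) (18,7) (19,20) (17,256/13)]
3. After y ≥ 0: [(17,43/7) (18,7) (19,20) (17,256/13)]
4. After y ≤ 13: [(17,13) (17,43/7) (18,7) (240/13,13)]
5. Canonical ring: [(17,43/7) (18,7) (240/13,13) (17,13)]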